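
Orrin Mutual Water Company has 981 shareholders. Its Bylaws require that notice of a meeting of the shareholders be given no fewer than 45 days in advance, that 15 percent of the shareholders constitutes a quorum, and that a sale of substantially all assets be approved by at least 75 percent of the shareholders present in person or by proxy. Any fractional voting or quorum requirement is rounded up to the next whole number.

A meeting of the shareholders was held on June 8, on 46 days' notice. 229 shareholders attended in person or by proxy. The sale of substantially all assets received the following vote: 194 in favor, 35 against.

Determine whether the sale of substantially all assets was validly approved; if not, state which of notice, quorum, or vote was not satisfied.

Valid — all requirements satisfied.

Notice: 46 days given; 45 required. Satisfied.
Quorum: 15% of 981 = 147.15, rounded up to 148; 229 present. Satisfied.
Vote: requires three-fourths of those present (229); 3/4 of 229 = 171.75, rounded up to 172, so 172 needed; 194 in favor. Satisfied.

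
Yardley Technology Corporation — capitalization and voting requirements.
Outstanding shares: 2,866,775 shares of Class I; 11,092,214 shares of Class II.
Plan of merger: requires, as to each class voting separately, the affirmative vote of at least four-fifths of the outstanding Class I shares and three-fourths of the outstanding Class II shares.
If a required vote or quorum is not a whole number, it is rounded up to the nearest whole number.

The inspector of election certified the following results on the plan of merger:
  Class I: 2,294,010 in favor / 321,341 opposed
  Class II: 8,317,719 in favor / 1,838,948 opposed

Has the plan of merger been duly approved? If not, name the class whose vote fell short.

Class I: 4/5 of 2866775 = 2293420; 2,293,420 required, 2,294,010 in favor — approved.
Class II: 3/4 of 11092214 = 8319160.50, rounded up to 8319161; 8,319,161 required, 8,317,719 in favor — not approved.

Not approved — the Class II shares did not give the required vote.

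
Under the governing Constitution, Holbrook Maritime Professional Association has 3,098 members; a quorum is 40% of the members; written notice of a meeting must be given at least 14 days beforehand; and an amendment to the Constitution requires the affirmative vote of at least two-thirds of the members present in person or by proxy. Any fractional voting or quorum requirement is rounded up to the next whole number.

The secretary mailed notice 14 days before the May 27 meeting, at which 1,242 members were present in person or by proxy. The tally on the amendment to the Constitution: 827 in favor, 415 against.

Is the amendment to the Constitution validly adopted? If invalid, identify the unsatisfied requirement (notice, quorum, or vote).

Invalid — vote requirement not satisfied.

Notice: 14 days given; 14 required. Satisfied.
Quorum: 40% of 3,098 = 1,239.20, rounded up to 1,240; 1,242 present. Satisfied.
Vote: requires two-thirds of those present (1,242); 2/3 of 1242 = 828, so 828 needed; 827 in favor. Not satisfied.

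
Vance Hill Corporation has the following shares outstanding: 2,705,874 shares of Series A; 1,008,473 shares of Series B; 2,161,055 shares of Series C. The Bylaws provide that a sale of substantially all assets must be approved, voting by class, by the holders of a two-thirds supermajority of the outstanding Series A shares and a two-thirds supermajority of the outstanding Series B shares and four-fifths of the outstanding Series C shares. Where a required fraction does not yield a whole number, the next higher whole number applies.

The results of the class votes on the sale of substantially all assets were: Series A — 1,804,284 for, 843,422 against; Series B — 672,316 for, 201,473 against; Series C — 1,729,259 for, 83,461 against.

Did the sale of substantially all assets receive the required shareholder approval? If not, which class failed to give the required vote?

Approved — every class gave the required vote.

Series A: 2/3 of 2705874 = 1803916; 1,803,916 required, 1,804,284 in favor — approved.
Series B: 2/3 of 1008473 = 672315.33, rounded up to 672316; 672,316 required, 672,316 in favor — approved.
Series C: 4/5 of 2161055 = 1728844; 1,728,844 required, 1,729,259 in favor — approved.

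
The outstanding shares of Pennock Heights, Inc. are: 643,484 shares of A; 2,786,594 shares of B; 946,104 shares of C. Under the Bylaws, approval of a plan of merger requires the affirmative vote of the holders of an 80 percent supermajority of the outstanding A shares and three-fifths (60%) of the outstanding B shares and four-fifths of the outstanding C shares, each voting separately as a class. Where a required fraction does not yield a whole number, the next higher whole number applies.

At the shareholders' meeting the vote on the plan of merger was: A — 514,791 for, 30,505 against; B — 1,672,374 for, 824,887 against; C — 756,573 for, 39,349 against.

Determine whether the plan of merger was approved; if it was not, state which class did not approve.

Not approved — the C shares did not give the required vote.

A: 4/5 of 643484 = 514787.20, rounded up to 514788; 514,788 required, 514,791 in favor — approved.
B: 3/5 of 2786594 = 1671956.40, rounded up to 1671957; 1,671,957 required, 1,672,374 in favor — approved.
C: 4/5 of 946104 = 756883.20, rounded up to 756884; 756,884 required, 756,573 in favor — not approved.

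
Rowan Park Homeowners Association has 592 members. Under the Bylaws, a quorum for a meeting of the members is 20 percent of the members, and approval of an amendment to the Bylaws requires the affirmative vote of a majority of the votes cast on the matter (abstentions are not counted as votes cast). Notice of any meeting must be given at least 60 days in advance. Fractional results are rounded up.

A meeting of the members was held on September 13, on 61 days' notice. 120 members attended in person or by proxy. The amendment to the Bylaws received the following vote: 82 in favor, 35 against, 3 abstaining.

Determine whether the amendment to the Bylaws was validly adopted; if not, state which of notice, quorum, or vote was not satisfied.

Notice: 61 days given; 60 required. Satisfied.
Quorum: 20% of 592 = 118.40, rounded up to 119; 120 present. Satisfied.
Vote: requires a majority of the votes cast (120 − 3 abstaining = 117); a majority of 117 is 59, so 59 needed; 82 in favor. Satisfied.

Valid — all requirements satisfied.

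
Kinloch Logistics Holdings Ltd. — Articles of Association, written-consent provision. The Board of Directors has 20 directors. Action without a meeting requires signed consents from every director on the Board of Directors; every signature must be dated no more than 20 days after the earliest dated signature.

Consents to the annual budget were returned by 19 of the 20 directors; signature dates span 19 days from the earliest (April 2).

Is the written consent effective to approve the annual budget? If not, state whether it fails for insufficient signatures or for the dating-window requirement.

Not effective — insufficient signatures.

Signatures required: every one of 20 — unanimous means all 20, so 20 needed; 19 signed. Insufficient.
Dating window: the latest signature is 19 days after the earliest; the limit is 20 days. Within the window.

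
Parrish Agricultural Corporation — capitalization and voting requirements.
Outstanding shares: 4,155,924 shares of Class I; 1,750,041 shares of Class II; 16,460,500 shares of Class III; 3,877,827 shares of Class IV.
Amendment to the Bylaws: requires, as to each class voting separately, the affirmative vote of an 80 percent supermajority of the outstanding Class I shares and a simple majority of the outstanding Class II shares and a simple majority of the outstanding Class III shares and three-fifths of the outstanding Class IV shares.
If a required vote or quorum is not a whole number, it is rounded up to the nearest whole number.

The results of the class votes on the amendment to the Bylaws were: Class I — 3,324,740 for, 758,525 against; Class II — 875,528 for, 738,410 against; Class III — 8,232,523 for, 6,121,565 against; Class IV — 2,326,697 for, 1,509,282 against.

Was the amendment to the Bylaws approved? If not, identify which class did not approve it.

Approved — every class gave the required vote.

Class I: 4/5 of 4155924 = 3324739.20, rounded up to 3324740; 3,324,740 required, 3,324,740 in favor — approved.
Class II: a majority of 1750041 is 875021; 875,021 required, 875,528 in favor — approved.
Class III: a majority of 16460500 is 8230251; 8,230,251 required, 8,232,523 in favor — approved.
Class IV: 3/5 of 3877827 = 2326696.20, rounded up to 2326697; 2,326,697 required, 2,326,697 in favor — approved.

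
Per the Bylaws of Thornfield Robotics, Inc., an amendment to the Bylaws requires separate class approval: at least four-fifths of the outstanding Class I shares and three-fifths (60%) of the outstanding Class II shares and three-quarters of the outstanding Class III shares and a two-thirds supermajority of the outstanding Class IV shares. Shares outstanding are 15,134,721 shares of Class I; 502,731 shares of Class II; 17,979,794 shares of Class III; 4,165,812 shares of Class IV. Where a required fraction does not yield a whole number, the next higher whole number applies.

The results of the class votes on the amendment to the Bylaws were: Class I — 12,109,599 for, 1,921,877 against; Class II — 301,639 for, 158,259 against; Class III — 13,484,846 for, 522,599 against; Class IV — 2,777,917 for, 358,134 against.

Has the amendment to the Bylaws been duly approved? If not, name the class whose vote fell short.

Class I: 4/5 of 15134721 = 12107776.80, rounded up to 12107777; 12,107,777 required, 12,109,599 in favor — approved.
Class II: 3/5 of 502731 = 301638.60, rounded up to 301639; 301,639 required, 301,639 in favor — approved.
Class III: 3/4 of 17979794 = 13484845.50, rounded up to 13484846; 13,484,846 required, 13,484,846 in favor — approved.
Class IV: 2/3 of 4165812 = 2777208; 2,777,208 required, 2,777,917 in favor — approved.

Approved — every class gave the required vote.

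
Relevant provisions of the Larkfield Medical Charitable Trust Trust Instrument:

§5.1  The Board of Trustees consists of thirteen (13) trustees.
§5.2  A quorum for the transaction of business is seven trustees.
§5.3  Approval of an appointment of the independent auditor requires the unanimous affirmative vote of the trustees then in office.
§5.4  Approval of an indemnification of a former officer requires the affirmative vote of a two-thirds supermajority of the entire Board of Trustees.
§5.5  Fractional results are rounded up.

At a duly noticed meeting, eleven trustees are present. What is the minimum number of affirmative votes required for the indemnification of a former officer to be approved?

The indemnification of a former officer requires two-thirds of the entire Board of Trustees (13).
2/3 of 13 = 8.67, rounded up to 9.

9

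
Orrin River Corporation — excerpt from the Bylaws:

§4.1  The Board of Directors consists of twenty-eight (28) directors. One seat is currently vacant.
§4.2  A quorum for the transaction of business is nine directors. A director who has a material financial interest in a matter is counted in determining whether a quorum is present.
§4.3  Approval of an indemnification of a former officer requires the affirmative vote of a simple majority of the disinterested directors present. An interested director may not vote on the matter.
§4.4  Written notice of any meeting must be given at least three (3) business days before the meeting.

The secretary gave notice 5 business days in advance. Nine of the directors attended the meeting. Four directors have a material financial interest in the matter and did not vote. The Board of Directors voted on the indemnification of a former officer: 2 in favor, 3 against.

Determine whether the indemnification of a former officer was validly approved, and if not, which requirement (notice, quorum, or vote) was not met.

Invalid — vote requirement not satisfied.

Notice: 5 business days given; 3 required (5 ≥ 3). Satisfied.
Quorum: 9 present (interested directors count toward quorum); quorum is 9. Satisfied.
Vote: the indemnification of a former officer requires a majority of the disinterested directors present (9 − 4 = 5). A majority of 5 is 3, so 3 affirmative votes are needed; 2 voted in favor. Not satisfied.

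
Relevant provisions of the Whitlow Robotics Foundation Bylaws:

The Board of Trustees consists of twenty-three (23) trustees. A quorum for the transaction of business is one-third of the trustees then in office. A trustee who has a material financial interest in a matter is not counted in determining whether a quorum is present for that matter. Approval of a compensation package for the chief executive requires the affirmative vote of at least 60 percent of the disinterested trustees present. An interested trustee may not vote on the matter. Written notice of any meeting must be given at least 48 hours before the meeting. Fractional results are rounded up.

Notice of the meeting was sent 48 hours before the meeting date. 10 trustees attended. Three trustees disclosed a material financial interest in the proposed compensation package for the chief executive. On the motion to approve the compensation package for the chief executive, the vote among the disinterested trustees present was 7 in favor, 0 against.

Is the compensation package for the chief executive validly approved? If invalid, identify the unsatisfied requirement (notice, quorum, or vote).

Invalid — quorum requirement not satisfied.

Notice: 48 hours given; 48 required (48 ≥ 48). Satisfied.
Quorum: 10 present, but the 3 interested trustees do not count, leaving 7. Quorum is 8. Not satisfied.
Vote: the compensation package for the chief executive requires three-fifths of the disinterested trustees present (10 − 3 = 7). 3/5 of 7 = 4.20, rounded up to 5, so 5 affirmative votes are needed; 7 voted in favor. Satisfied. (Moot — without a quorum no business can be validly transacted.)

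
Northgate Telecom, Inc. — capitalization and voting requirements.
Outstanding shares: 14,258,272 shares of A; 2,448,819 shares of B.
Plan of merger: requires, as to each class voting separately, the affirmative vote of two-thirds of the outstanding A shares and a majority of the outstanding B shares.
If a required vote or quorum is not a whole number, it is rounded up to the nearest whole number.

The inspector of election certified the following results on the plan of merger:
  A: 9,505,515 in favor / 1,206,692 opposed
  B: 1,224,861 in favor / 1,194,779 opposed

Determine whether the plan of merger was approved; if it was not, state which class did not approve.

Approved — every class gave the required vote.

A: 2/3 of 14258272 = 9505514.67, rounded up to 9505515; 9,505,515 required, 9,505,515 in favor — approved.
B: a majority of 2448819 is 1224410; 1,224,410 required, 1,224,861 in favor — approved.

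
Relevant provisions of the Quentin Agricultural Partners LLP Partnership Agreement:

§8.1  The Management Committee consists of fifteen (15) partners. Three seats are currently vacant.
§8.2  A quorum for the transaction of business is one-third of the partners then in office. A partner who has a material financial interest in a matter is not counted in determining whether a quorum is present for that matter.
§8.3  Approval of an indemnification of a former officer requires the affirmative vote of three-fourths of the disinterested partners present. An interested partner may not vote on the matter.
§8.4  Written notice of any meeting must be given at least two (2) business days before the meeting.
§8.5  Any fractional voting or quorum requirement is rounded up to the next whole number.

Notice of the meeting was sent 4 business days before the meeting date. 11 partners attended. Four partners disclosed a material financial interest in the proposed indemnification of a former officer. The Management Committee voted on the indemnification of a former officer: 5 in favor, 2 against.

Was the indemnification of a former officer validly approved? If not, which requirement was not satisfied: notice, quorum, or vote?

Notice: 4 business days given; 2 required (4 ≥ 2). Satisfied.
Quorum: 11 present, but the 4 interested partners do not count, leaving 7. Quorum is 4. Satisfied.
Vote: the indemnification of a former officer requires three-fourths of the disinterested partners present (11 − 4 = 7). 3/4 of 7 = 5.25, rounded up to 6, so 6 affirmative votes are needed; 5 voted in favor. Not satisfied.

Invalid — vote requirement not satisfied.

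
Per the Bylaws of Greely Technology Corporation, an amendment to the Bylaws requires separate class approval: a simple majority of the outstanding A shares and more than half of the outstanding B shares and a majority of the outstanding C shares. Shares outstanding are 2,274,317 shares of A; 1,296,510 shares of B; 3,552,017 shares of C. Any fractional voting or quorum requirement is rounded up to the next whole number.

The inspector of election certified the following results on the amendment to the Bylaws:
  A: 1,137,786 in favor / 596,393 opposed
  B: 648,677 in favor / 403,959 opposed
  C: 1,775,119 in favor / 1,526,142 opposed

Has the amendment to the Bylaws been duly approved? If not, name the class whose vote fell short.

A: a majority of 2274317 is 1137159; 1,137,159 required, 1,137,786 in favor — approved.
B: a majority of 1296510 is 648256; 648,256 required, 648,677 in favor — approved.
C: a majority of 3552017 is 1776009; 1,776,009 required, 1,775,119 in favor — not approved.

Not approved — the C shares did not give the required vote.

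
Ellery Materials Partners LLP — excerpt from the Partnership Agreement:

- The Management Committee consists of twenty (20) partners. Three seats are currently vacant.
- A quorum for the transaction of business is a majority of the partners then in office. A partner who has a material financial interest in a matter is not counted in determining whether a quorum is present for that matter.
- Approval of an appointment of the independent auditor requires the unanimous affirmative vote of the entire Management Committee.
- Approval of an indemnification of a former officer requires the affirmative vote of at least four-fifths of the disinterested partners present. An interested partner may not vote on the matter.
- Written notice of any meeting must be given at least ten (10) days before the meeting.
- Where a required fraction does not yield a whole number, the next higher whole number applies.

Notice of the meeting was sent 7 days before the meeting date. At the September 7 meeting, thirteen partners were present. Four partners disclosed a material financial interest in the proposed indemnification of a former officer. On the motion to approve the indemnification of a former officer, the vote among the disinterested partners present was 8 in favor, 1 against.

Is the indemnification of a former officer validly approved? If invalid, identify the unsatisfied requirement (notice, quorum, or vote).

Notice: 7 days given; 10 required (7 < 10). Not satisfied.
Quorum: 13 present, but the 4 interested partners do not count, leaving 9. Quorum is 9. Satisfied.
Vote: the indemnification of a former officer requires four-fifths of the disinterested partners present (13 − 4 = 9). 4/5 of 9 = 7.20, rounded up to 8, so 8 affirmative votes are needed; 8 voted in favor. Satisfied.

Invalid — notice requirement not satisfied.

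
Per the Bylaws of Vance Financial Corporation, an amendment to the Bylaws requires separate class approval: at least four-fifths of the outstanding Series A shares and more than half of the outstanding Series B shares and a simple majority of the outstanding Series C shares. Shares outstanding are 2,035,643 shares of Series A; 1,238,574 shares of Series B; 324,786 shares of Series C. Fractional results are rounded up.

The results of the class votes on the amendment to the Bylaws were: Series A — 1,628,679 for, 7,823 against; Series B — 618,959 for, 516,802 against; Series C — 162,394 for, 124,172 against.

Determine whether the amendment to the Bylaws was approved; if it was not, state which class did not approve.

Series A: 4/5 of 2035643 = 1628514.40, rounded up to 1628515; 1,628,515 required, 1,628,679 in favor — approved.
Series B: a majority of 1238574 is 619288; 619,288 required, 618,959 in favor — not approved.
Series C: a majority of 324786 is 162394; 162,394 required, 162,394 in favor — approved.

Not approved — the Series B shares did not give the required vote.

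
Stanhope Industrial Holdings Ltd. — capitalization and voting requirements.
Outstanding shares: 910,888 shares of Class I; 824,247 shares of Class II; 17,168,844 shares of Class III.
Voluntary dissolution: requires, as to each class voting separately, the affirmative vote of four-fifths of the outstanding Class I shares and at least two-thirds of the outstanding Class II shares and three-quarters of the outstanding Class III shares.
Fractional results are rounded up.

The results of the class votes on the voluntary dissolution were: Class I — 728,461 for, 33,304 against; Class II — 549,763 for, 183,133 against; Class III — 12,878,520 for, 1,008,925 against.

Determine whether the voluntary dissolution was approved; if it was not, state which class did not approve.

Class I: 4/5 of 910888 = 728710.40, rounded up to 728711; 728,711 required, 728,461 in favor — not approved.
Class II: 2/3 of 824247 = 549498; 549,498 required, 549,763 in favor — approved.
Class III: 3/4 of 17168844 = 12876633; 12,876,633 required, 12,878,520 in favor — approved.

Not approved — the Class I shares did not give the required vote.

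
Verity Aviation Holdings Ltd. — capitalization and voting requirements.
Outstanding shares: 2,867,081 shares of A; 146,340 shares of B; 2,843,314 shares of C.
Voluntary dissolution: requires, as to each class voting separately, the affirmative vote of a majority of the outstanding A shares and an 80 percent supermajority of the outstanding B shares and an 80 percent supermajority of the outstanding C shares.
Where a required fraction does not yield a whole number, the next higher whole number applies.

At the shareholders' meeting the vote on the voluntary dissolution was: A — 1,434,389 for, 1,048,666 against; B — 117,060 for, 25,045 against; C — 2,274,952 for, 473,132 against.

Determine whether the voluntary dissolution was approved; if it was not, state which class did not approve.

A: a majority of 2867081 is 1433541; 1,433,541 required, 1,434,389 in favor — approved.
B: 4/5 of 146340 = 117072; 117,072 required, 117,060 in favor — not approved.
C: 4/5 of 2843314 = 2274651.20, rounded up to 2274652; 2,274,652 required, 2,274,952 in favor — approved.

Not approved — the B shares did not give the required vote.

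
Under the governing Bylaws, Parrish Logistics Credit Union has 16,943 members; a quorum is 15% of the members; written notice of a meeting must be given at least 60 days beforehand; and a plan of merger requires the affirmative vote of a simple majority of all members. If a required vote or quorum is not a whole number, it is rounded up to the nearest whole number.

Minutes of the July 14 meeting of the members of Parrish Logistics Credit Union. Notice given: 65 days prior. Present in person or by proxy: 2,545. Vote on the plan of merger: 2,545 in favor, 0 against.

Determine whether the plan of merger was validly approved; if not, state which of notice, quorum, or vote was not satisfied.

Notice: 65 days given; 60 required. Satisfied.
Quorum: 15% of 16,943 = 2,541.45, rounded up to 2,542; 2,545 present. Satisfied.
Vote: requires a majority of all members (16,943); a majority of 16943 is 8472, so 8,472 needed; 2,545 in favor. Not satisfied.

Invalid — vote requirement not satisfied.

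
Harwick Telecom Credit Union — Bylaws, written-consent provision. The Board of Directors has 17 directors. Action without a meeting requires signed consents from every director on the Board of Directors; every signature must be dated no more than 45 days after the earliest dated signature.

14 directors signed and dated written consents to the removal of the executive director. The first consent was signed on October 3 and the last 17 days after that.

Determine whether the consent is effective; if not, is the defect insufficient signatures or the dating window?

Not effective — insufficient signatures.

Signatures required: the unanimous vote of 17 — unanimous means all 17, so 17 needed; 14 signed. Insufficient.
Dating window: the latest signature is 17 days after the earliest; the limit is 45 days. Within the window.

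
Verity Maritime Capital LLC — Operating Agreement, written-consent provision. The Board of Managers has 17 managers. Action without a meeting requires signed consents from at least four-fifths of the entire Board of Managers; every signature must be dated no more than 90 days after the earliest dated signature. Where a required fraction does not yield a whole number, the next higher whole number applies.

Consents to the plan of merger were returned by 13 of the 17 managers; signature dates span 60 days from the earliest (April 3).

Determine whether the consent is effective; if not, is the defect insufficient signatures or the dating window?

Not effective — insufficient signatures.

Signatures required: at least four-fifths of 17 — 4/5 of 17 = 13.60, rounded up to 14, so 14 needed; 13 signed. Insufficient.
Dating window: the latest signature is 60 days after the earliest; the limit is 90 days. Within the window.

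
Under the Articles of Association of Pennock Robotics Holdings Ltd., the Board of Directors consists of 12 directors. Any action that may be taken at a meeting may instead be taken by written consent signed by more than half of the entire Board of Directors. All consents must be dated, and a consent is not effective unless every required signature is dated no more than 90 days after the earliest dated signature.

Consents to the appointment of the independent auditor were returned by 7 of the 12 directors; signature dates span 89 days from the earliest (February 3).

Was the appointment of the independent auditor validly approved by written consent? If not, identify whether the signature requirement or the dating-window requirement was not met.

Signatures required: more than half of 12 — a majority of 12 is 7, so 7 needed; 7 signed. Sufficient.
Dating window: the latest signature is 89 days after the earliest; the limit is 90 days. Within the window.

Effective — both the signature and dating-window requirements are satisfied.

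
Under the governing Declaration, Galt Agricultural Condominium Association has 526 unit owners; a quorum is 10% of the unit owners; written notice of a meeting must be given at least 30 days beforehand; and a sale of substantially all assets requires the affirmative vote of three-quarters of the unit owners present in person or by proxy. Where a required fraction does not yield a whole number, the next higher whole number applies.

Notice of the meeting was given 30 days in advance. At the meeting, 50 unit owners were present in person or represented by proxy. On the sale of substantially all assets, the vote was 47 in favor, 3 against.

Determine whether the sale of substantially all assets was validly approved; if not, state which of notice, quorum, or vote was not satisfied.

Invalid — quorum requirement not satisfied.

Notice: 30 days given; 30 required. Satisfied.
Quorum: 10% of 526 = 52.60, rounded up to 53; 50 present. Not satisfied.
Vote: requires three-fourths of those present (50); 3/4 of 50 = 37.50, rounded up to 38, so 38 needed; 47 in favor. Satisfied.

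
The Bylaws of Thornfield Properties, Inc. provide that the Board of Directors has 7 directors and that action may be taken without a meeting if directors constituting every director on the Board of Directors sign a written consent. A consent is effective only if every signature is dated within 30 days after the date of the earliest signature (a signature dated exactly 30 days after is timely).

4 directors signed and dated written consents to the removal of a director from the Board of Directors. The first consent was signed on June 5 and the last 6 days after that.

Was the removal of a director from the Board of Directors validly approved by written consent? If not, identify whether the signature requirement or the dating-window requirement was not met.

Signatures required: every one of 7 — unanimous means all 7, so 7 needed; 4 signed. Insufficient.
Dating window: the latest signature is 6 days after the earliest; the limit is 30 days. Within the window.

Not effective — insufficient signatures.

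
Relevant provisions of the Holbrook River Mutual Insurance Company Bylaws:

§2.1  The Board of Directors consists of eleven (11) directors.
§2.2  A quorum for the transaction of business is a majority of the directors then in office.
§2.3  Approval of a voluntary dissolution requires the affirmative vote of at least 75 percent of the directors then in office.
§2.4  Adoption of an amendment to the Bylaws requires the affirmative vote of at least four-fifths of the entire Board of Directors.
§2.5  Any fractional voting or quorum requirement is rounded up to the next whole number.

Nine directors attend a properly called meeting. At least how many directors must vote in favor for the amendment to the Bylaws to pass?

The amendment to the Bylaws requires four-fifths of the entire Board of Directors (11).
4/5 of 11 = 8.80, rounded up to 9.

9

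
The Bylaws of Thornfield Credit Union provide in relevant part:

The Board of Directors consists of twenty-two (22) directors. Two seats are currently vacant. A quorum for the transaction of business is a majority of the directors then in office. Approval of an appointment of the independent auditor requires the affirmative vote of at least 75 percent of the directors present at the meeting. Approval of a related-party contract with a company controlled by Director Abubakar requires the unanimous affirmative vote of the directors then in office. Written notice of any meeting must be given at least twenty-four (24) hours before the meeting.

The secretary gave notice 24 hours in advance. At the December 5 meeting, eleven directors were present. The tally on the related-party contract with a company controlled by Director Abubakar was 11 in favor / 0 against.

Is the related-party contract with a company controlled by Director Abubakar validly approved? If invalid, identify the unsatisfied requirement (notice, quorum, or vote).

Notice: 24 hours given; 24 required (24 ≥ 24). Satisfied.
Quorum: 11 present; quorum is 11. Satisfied.
Vote: the related-party contract with a company controlled by Director Abubakar requires the unanimous vote of the directors then in office (20). Unanimous means all 20, so 20 affirmative votes are needed; 11 voted in favor. Not satisfied.

Invalid — vote requirement not satisfied.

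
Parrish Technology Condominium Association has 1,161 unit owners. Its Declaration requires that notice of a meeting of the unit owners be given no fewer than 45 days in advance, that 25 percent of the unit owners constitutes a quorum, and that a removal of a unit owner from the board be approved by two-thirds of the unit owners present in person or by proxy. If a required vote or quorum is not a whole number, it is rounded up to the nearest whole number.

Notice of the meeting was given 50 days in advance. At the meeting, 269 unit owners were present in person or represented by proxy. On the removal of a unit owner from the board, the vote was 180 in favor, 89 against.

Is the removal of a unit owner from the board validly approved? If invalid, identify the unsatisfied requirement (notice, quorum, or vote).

Notice: 50 days given; 45 required. Satisfied.
Quorum: 25% of 1,161 = 290.25, rounded up to 291; 269 present. Not satisfied.
Vote: requires two-thirds of those present (269); 2/3 of 269 = 179.33, rounded up to 180, so 180 needed; 180 in favor. Satisfied.

Invalid — quorum requirement not satisfied.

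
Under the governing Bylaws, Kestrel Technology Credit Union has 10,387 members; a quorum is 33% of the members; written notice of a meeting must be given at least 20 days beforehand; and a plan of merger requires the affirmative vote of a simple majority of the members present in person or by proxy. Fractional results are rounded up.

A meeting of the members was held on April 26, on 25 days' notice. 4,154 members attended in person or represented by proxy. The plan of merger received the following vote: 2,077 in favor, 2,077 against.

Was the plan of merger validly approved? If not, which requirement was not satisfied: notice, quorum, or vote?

Invalid — vote requirement not satisfied.

Notice: 25 days given; 20 required. Satisfied.
Quorum: 33% of 10,387 = 3,427.71, rounded up to 3,428; 4,154 present. Satisfied.
Vote: requires a majority of those present (4,154); a majority of 4154 is 2078, so 2,078 needed; 2,077 in favor. Not satisfied.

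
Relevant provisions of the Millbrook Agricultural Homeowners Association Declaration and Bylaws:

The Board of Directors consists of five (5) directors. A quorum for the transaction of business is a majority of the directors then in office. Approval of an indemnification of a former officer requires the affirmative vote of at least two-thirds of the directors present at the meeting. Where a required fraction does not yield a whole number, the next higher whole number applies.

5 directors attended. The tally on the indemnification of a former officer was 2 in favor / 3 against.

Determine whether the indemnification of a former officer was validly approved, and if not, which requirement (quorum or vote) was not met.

Quorum: 5 present; quorum is 3. Satisfied.
Vote: the indemnification of a former officer requires two-thirds of the directors present (5). 2/3 of 5 = 3.33, rounded up to 4, so 4 affirmative votes are needed; 2 voted in favor. Not satisfied.

Invalid — vote requirement not satisfied.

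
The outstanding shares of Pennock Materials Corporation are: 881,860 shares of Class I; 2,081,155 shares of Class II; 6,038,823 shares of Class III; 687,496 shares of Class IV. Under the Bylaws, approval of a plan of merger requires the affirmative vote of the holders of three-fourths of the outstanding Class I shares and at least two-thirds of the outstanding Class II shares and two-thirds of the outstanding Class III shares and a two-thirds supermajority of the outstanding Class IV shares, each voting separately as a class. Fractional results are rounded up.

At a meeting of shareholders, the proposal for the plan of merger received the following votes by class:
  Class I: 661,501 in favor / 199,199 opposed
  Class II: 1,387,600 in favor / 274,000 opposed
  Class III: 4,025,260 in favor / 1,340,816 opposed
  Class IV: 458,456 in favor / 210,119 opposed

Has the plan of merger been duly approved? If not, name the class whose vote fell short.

Not approved — the Class III shares did not give the required vote.

Class I: 3/4 of 881860 = 661395; 661,395 required, 661,501 in favor — approved.
Class II: 2/3 of 2081155 = 1387436.67, rounded up to 1387437; 1,387,437 required, 1,387,600 in favor — approved.
Class III: 2/3 of 6038823 = 4025882; 4,025,882 required, 4,025,260 in favor — not approved.
Class IV: 2/3 of 687496 = 458330.67, rounded up to 458331; 458,331 required, 458,456 in favor — approved.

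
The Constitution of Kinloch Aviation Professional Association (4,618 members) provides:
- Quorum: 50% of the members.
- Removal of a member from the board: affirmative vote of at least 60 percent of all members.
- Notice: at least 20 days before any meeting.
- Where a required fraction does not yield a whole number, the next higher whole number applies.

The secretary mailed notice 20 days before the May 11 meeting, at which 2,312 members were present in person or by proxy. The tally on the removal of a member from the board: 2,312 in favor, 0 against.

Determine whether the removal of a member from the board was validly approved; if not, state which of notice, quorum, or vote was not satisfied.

Invalid — vote requirement not satisfied.

Notice: 20 days given; 20 required. Satisfied.
Quorum: 50% of 4,618 = 2,309; 2,312 present. Satisfied.
Vote: requires three-fifths of all members (4,618); 3/5 of 4618 = 2770.80, rounded up to 2771, so 2,771 needed; 2,312 in favor. Not satisfied.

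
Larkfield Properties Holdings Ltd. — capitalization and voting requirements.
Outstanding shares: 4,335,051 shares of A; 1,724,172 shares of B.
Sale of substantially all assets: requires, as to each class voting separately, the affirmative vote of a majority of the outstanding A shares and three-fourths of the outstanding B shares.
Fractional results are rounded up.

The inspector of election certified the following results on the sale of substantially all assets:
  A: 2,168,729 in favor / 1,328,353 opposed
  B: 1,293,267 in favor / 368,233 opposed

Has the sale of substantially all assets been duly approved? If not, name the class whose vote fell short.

A: a majority of 4335051 is 2167526; 2,167,526 required, 2,168,729 in favor — approved.
B: 3/4 of 1724172 = 1293129; 1,293,129 required, 1,293,267 in favor — approved.

Approved — every class gave the required vote.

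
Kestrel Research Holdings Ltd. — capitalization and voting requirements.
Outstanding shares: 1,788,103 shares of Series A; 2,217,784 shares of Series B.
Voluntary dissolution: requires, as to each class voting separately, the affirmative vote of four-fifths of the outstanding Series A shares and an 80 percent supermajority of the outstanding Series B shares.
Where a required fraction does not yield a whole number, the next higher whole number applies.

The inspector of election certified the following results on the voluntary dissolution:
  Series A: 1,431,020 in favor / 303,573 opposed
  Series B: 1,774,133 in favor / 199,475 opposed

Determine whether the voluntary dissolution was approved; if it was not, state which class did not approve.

Not approved — the Series B shares did not give the required vote.

Series A: 4/5 of 1788103 = 1430482.40, rounded up to 1430483; 1,430,483 required, 1,431,020 in favor — approved.
Series B: 4/5 of 2217784 = 1774227.20, rounded up to 1774228; 1,774,228 required, 1,774,133 in favor — not approved.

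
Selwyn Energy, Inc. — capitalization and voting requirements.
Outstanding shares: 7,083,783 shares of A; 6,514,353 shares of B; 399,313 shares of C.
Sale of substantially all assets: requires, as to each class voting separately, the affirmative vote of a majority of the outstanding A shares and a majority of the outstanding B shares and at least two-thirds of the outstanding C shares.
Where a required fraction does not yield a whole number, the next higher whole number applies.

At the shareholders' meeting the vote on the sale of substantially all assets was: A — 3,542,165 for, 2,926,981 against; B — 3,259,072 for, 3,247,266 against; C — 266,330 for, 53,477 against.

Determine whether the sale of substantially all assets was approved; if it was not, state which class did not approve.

Approved — every class gave the required vote.

A: a majority of 7083783 is 3541892; 3,541,892 required, 3,542,165 in favor — approved.
B: a majority of 6514353 is 3257177; 3,257,177 required, 3,259,072 in favor — approved.
C: 2/3 of 399313 = 266208.67, rounded up to 266209; 266,209 required, 266,330 in favor — approved.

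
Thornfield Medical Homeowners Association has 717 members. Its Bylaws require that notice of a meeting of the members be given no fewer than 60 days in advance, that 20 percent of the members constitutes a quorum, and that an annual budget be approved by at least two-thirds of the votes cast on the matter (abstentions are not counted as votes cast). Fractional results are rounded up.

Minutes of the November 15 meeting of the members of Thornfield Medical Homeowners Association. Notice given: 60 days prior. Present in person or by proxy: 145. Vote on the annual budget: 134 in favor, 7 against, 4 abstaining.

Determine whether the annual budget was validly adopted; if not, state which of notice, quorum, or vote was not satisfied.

Valid — all requirements satisfied.

Notice: 60 days given; 60 required. Satisfied.
Quorum: 20% of 717 = 143.40, rounded up to 144; 145 present. Satisfied.
Vote: requires two-thirds of the votes cast (145 − 4 abstaining = 141); 2/3 of 141 = 94, so 94 needed; 134 in favor. Satisfied.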